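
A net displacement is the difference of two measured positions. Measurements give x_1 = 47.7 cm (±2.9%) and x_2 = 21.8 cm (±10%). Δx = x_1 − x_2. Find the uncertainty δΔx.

Each term contributes (cᵢ δxᵢ)² to (δΔx)²:
  (δx_1)² = 1.91;  (δx_2)² = 4.75
δΔx = √(6.67) = 2.58 cm

2.58 cm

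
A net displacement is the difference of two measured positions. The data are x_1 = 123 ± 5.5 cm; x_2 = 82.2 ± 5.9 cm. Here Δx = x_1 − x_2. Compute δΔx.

8.07 cm

Δx is a linear combination, so absolute uncertainties add in quadrature:
  (δx_1)² = 30.2;  (δx_2)² = 34.8
δΔx = √(65.1) = 8.07 cm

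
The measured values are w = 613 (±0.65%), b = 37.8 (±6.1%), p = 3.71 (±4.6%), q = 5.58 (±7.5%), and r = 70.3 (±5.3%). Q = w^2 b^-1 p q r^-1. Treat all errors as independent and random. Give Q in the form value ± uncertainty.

Since Q is a product/quotient, work with relative uncertainties:
  (2·δw/w)² = (2×0.00650)² = 0.000169;  (-1·δb/b)² = (-1×0.0610)² = 0.00372;  (1·δp/p)² = (1×0.0460)² = 0.00212;  (1·δq/q)² = (1×0.0750)² = 0.00562;  (-1·δr/r)² = (-1×0.0530)² = 0.00281
δQ/Q = √(0.0144) = 0.120
Q = 2930, so δQ = 0.120 × 2930 = 352.

2930 ± 352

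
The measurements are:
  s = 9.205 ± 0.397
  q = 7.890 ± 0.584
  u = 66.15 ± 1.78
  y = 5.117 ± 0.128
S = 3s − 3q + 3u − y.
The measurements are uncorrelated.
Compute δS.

5.75

Sums and differences: (δS)² = Σ (cᵢ δxᵢ)².
  (3·δs)² = 1.42;  (3·δq)² = 3.07;  (3·δu)² = 28.5;  (δy)² = 0.0164
δS = √(33.0) = 5.75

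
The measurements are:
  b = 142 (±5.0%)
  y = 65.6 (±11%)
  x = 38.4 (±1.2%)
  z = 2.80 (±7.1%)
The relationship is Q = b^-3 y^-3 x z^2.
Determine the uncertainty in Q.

For a monomial Q ∝ b^-3, y^-3, x, z^2, fractional errors add in quadrature:
  (-3·δb/b)² = (-3×0.0500)² = 0.0225;  (-3·δy/y)² = (-3×0.110)² = 0.109;  (1·δx/x)² = (1×0.0120)² = 0.000144;  (2·δz/z)² = (2×0.0710)² = 0.0202
δQ/Q = √(0.152) = 0.389
Q = 3.72e-10, so δQ = 0.389 × 3.72e-10 = 1.45e-10.

1.45e-10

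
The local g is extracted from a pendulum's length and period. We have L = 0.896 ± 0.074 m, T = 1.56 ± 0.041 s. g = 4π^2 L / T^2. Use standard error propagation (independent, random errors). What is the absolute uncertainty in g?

1.42 m/s^2

Products/powers → add relative errors in quadrature, weighted by exponent:
  (1·δL/L)² = (1×0.0826)² = 0.00682;  (-2·δT/T)² = (-2×0.0263)² = 0.00276
δg/g = √(0.00958) = 0.0979
g = 14.5 m/s^2, so δg = 0.0979 × 14.5 = 1.42 m/s^2.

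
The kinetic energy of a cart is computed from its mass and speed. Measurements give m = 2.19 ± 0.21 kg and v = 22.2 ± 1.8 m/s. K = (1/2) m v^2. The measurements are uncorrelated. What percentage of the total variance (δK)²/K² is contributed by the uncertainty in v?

74.1%

(δK/K)² = (1·δm/m)² + (2·δv/v)²
  m term: (1×0.0959)² = 0.00919
  v term: (2×0.0811)² = 0.0263
Total = 0.0355. Share from v = 0.0263/0.0355 = 0.741.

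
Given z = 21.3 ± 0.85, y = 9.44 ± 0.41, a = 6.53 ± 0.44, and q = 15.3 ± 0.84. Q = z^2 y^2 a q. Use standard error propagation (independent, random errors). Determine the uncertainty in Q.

Products/powers → add relative errors in quadrature, weighted by exponent:
  (2·δz/z)² = (2×0.0399)² = 0.00637;  (2·δy/y)² = (2×0.0434)² = 0.00755;  (1·δa/a)² = (1×0.0674)² = 0.00454;  (1·δq/q)² = (1×0.0549)² = 0.00301
δQ/Q = √(0.0215) = 0.147
Q = 4.04e+06, so δQ = 0.147 × 4.04e+06 = 5.92e+05.

5.92e+05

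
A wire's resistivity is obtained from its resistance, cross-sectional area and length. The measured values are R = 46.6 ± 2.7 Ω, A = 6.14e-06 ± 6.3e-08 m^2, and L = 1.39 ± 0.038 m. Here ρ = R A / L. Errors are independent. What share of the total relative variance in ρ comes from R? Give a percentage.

79.7%

(δρ/ρ)² = (1·δR/R)² + (1·δA/A)² + (-1·δL/L)²
  R term: (1×0.0579)² = 0.00336
  A term: (1×0.0103)² = 0.000105
  L term: (-1×0.0273)² = 0.000747
Total = 0.00421. Share from R = 0.00336/0.00421 = 0.797.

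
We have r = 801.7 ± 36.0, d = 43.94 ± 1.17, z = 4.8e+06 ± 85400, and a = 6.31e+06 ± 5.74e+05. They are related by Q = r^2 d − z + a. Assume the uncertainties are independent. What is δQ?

2.71e+06

Let p = r^2·d = 2.824e+07. δp/p = √((2·δr/r)² + (1·δd/d)²) = √(0.00807 + 0.000709) = 0.0937, so δp = 2.65e+06.
Q = p − z + a: δQ = √(δp² + δz² + δa²) = √(7e+12 + 7.29e+09 + 3.29e+11) = 2.71e+06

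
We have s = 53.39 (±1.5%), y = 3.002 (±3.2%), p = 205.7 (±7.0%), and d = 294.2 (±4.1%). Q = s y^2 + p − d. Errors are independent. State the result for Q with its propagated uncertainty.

392.7 ± 36.8

Let w = s·y^2 = 481.2. δw/w = √((1·δs/s)² + (2·δy/y)²) = √(0.000225 + 0.00410) = 0.0657, so δw = 31.6.
Q = w + p − d: δQ = √(δw² + δp² + δd²) = √(1000 + 207 + 145) = 36.8
Q = 392.7.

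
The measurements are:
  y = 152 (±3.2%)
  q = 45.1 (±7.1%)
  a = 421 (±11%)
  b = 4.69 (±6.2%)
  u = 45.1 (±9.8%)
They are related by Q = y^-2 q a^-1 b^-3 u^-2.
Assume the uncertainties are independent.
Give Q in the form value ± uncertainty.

(2.21 ± 0.678) × 10^-11

Since Q is a product/quotient, work with relative uncertainties:
  (-2·δy/y)² = (-2×0.0320)² = 0.00410;  (1·δq/q)² = (1×0.0710)² = 0.00504;  (-1·δa/a)² = (-1×0.110)² = 0.0121;  (-3·δb/b)² = (-3×0.0620)² = 0.0346;  (-2·δu/u)² = (-2×0.0980)² = 0.0384
δQ/Q = √(0.0942) = 0.307
Q = 2.21e-11, so δQ = 0.307 × 2.21e-11 = 6.78e-12.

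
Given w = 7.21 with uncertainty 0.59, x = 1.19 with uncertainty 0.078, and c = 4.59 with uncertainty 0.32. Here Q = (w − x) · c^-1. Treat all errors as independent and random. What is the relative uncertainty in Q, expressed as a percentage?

12.1%

Let u = w − x = 6.02. δu = √(δw² + δx²) = √(0.348 + 0.00608) = 0.595, so δu/u = 0.0989.
Q is then a monomial in u, c:
δQ/Q = √((δu/u)² + (-1·δc/c)²) = √(0.00977 + 0.00486) = 0.121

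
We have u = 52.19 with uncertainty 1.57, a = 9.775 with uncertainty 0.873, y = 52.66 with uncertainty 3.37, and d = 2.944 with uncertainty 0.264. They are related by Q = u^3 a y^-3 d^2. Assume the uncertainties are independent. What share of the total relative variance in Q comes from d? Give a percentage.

37.8%

(δQ/Q)² = (3·δu/u)² + (1·δa/a)² + (-3·δy/y)² + (2·δd/d)²
  u term: (3×0.0301)² = 0.00814
  a term: (1×0.0893)² = 0.00798
  y term: (-3×0.0640)² = 0.0369
  d term: (2×0.0897)² = 0.0322
Total = 0.0851. Share from d = 0.0322/0.0851 = 0.378.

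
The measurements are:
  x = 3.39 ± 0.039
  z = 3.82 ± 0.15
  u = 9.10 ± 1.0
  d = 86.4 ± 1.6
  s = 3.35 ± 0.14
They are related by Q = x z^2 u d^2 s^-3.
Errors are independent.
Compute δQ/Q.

0.188

Q is a product of powers, so relative uncertainties combine in quadrature:
  (1·δx/x)² = (1×0.0115)² = 0.000132;  (2·δz/z)² = (2×0.0393)² = 0.00617;  (1·δu/u)² = (1×0.110)² = 0.0121;  (2·δd/d)² = (2×0.0185)² = 0.00137;  (-3·δs/s)² = (-3×0.0418)² = 0.0157
δQ/Q = √(0.0355) = 0.188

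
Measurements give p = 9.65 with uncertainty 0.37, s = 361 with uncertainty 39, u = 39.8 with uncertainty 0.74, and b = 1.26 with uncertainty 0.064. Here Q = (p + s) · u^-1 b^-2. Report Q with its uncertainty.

5.87 ± 0.865

Let w = p + s = 371. δw = √(δp² + δs²) = √(0.137 + 1520) = 39.0, so δw/w = 0.105.
Q is then a monomial in w, u, b:
δQ/Q = √((δw/w)² + (-1·δu/u)² + (-2·δb/b)²) = √(0.0111 + 0.000346 + 0.0103) = 0.147
Q = 5.87, so δQ = 0.147 × 5.87 = 0.865.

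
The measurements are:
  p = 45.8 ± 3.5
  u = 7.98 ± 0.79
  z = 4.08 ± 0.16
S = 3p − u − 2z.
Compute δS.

Each term contributes (cᵢ δxᵢ)² to (δS)²:
  (3·δp)² = 110;  (δu)² = 0.624;  (2·δz)² = 0.102
δS = √(111) = 10.5

10.5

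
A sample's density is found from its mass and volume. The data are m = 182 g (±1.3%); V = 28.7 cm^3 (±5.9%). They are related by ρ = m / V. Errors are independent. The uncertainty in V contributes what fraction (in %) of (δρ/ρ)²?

(δρ/ρ)² = (1·δm/m)² + (-1·δV/V)²
  m term: (1×0.0130)² = 0.000169
  V term: (-1×0.0590)² = 0.00348
Total = 0.00365. Share from V = 0.00348/0.00365 = 0.954.

95.4%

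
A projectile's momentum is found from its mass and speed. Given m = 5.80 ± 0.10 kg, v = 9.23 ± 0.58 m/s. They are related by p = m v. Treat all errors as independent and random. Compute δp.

Each factor contributes (exponent × relative error)² to (δp/p)²:
  (1·δm/m)² = (1×0.0172)² = 0.000297;  (1·δv/v)² = (1×0.0628)² = 0.00395
δp/p = √(0.00425) = 0.0652
p = 53.5 kg·m/s, so δp = 0.0652 × 53.5 = 3.49 kg·m/s.

3.49 kg·m/s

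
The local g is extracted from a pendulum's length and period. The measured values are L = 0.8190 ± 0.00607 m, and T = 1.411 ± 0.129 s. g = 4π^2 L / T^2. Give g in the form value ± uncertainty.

For a monomial g ∝ L, T^-2, fractional errors add in quadrature:
  (1·δL/L)² = (1×0.00741)² = 5.49e-05;  (-2·δT/T)² = (-2×0.0914)² = 0.0334
δg/g = √(0.0335) = 0.183
g = 16.24 m/s^2, so δg = 0.183 × 16.24 = 2.97 m/s^2.

16.24 ± 2.97 m/s^2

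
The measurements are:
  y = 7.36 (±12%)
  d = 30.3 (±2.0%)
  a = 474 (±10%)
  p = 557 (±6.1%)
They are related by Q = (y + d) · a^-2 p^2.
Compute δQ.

12.3

Let u = y + d = 37.7. δu = √(δy² + δd²) = √(0.780 + 0.367) = 1.07, so δu/u = 0.0284.
Q is then a monomial in u, a, p:
δQ/Q = √((δu/u)² + (-2·δa/a)² + (2·δp/p)²) = √(0.000809 + 0.0400 + 0.0149) = 0.236
Q = 52.0, so δQ = 0.236 × 52.0 = 12.3.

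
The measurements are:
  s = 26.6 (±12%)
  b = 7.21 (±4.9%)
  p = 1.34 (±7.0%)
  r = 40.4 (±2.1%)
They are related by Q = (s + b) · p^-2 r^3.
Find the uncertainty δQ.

2.24e+05

Let u = s + b = 33.8. δu = √(δs² + δb²) = √(10.2 + 0.125) = 3.21, so δu/u = 0.0950.
Q is then a monomial in u, p, r:
δQ/Q = √((δu/u)² + (-2·δp/p)² + (3·δr/r)²) = √(0.00902 + 0.0196 + 0.00397) = 0.181
Q = 1.24e+06, so δQ = 0.181 × 1.24e+06 = 2.24e+05.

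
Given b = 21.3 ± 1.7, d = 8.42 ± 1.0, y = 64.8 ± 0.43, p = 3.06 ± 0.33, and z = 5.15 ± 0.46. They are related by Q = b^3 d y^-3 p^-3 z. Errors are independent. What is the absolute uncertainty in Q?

Products/powers → add relative errors in quadrature, weighted by exponent:
  (3·δb/b)² = (3×0.0798)² = 0.0573;  (1·δd/d)² = (1×0.119)² = 0.0141;  (-3·δy/y)² = (-3×0.00664)² = 0.000396;  (-3·δp/p)² = (-3×0.108)² = 0.105;  (1·δz/z)² = (1×0.0893)² = 0.00798
δQ/Q = √(0.184) = 0.430
Q = 0.0537, so δQ = 0.430 × 0.0537 = 0.0231.

0.0231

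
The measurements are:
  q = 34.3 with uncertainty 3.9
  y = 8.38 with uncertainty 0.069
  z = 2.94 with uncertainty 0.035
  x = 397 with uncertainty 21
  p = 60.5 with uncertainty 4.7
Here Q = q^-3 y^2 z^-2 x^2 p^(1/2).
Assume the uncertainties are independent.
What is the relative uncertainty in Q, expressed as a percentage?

36.0%

For a monomial Q ∝ q^-3, y^2, z^-2, x^2, p^(1/2), fractional errors add in quadrature:
  (-3·δq/q)² = (-3×0.114)² = 0.116;  (2·δy/y)² = (2×0.00823)² = 0.000271;  (-2·δz/z)² = (-2×0.0119)² = 0.000567;  (2·δx/x)² = (2×0.0529)² = 0.0112;  (½·δp/p)² = (0.5×0.0777)² = 0.00151
δQ/Q = √(0.130) = 0.360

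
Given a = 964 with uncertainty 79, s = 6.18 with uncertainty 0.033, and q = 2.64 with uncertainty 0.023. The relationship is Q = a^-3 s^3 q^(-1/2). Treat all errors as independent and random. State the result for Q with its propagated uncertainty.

(1.62 ± 0.400) × 10^-7

For a monomial Q ∝ a^-3, s^3, q^(-1/2), fractional errors add in quadrature:
  (-3·δa/a)² = (-3×0.0820)² = 0.0604;  (3·δs/s)² = (3×0.00534)² = 0.000257;  (−½·δq/q)² = (-0.5×0.00871)² = 1.9e-05
δQ/Q = √(0.0607) = 0.246
Q = 1.62e-07, so δQ = 0.246 × 1.62e-07 = 4e-08.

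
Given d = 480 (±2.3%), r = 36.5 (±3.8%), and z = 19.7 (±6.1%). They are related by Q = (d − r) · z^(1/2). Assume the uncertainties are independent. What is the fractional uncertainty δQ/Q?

Let u = d − r = 444. δu = √(δd² + δr²) = √(122 + 1.92) = 11.1, so δu/u = 0.0251.
Q is then a monomial in u, z:
δQ/Q = √((δu/u)² + (½·δz/z)²) = √(0.000629 + 0.000930) = 0.0395

0.0395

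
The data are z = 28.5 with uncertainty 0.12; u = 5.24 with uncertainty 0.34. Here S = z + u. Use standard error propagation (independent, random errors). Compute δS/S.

For a sum/difference, combine absolute errors in quadrature:
  (δz)² = 0.0144;  (δu)² = 0.116
δS = √(0.130) = 0.361
S = 33.7, so δS/S = 0.361/33.7 = 0.0107.

0.0107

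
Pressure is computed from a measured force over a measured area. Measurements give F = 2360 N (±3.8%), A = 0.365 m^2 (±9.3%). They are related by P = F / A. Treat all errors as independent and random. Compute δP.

650 Pa

Relative error in a monomial: (δP/P)² = Σ (nᵢ · δxᵢ/xᵢ)².
  (1·δF/F)² = (1×0.0380)² = 0.00144;  (-1·δA/A)² = (-1×0.0930)² = 0.00865
δP/P = √(0.0101) = 0.100
P = 6470 Pa, so δP = 0.100 × 6470 = 650 Pa.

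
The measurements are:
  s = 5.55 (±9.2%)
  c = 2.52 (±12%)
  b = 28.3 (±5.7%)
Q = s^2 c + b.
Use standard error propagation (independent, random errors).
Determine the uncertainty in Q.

17.1

Let p = s^2·c = 77.6. δp/p = √((2·δs/s)² + (1·δc/c)²) = √(0.0339 + 0.0144) = 0.220, so δp = 17.1.
Q = p + b: δQ = √(δp² + δb²) = √(291 + 2.60) = 17.1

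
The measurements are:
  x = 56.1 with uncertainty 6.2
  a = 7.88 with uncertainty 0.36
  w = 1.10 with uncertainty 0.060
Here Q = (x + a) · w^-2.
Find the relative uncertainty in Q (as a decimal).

Let u = x + a = 64.0. δu = √(δx² + δa²) = √(38.4 + 0.130) = 6.21, so δu/u = 0.0971.
Q is then a monomial in u, w:
δQ/Q = √((δu/u)² + (-2·δw/w)²) = √(0.00942 + 0.0119) = 0.146

0.146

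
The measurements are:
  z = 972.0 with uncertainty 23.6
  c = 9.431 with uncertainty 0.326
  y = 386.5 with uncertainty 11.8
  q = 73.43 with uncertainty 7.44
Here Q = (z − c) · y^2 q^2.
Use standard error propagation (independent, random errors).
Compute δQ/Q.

Let u = z − c = 962.6. δu = √(δz² + δc²) = √(557 + 0.106) = 23.6, so δu/u = 0.0245.
Q is then a monomial in u, y, q:
δQ/Q = √((δu/u)² + (2·δy/y)² + (2·δq/q)²) = √(0.000601 + 0.00373 + 0.0411) = 0.213

0.213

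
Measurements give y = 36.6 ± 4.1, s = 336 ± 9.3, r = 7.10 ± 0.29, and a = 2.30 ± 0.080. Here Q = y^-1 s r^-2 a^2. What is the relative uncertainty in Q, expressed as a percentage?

For a monomial Q ∝ y^-1, s, r^-2, a^2, fractional errors add in quadrature:
  (-1·δy/y)² = (-1×0.112)² = 0.0125;  (1·δs/s)² = (1×0.0277)² = 0.000766;  (-2·δr/r)² = (-2×0.0408)² = 0.00667;  (2·δa/a)² = (2×0.0348)² = 0.00484
δQ/Q = √(0.0248) = 0.158

15.8%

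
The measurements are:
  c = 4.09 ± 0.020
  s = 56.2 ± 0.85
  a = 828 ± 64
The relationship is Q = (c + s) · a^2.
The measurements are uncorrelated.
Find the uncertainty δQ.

Let u = c + s = 60.3. δu = √(δc² + δs²) = √(0.000400 + 0.722) = 0.850, so δu/u = 0.0141.
Q is then a monomial in u, a:
δQ/Q = √((δu/u)² + (2·δa/a)²) = √(0.000199 + 0.0239) = 0.155
Q = 4.13e+07, so δQ = 0.155 × 4.13e+07 = 6.42e+06.

6.42e+06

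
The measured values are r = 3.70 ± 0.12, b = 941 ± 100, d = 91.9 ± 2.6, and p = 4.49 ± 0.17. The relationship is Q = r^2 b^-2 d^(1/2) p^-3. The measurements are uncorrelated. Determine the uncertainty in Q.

Relative error in a monomial: (δQ/Q)² = Σ (nᵢ · δxᵢ/xᵢ)².
  (2·δr/r)² = (2×0.0324)² = 0.00421;  (-2·δb/b)² = (-2×0.106)² = 0.0452;  (½·δd/d)² = (0.5×0.0283)² = 0.000200;  (-3·δp/p)² = (-3×0.0379)² = 0.0129
δQ/Q = √(0.0625) = 0.250
Q = 1.64e-06, so δQ = 0.250 × 1.64e-06 = 4.09e-07.

4.09e-07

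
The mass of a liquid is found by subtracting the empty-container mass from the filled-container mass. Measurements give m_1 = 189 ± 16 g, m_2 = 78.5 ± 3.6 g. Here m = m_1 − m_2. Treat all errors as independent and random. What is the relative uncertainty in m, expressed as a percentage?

14.8%

Absolute uncertainties add in quadrature for a linear combination:
  (δm_1)² = 256;  (δm_2)² = 13.0
δm = √(269) = 16.4 g
m = 110 g, so δm/m = 16.4/110 = 0.148.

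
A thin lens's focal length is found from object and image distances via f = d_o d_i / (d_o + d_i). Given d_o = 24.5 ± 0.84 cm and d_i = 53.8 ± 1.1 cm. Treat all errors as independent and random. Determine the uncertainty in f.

0.411 cm

∂f/∂d_o = (d_i/(d_o+d_i))² = 0.472;  ∂f/∂d_i = (d_o/(d_o+d_i))² = 0.0979
δf = √((∂f/∂d_o · δd_o)² + (∂f/∂d_i · δd_i)²) = √(0.157 + 0.0116) = 0.411 cm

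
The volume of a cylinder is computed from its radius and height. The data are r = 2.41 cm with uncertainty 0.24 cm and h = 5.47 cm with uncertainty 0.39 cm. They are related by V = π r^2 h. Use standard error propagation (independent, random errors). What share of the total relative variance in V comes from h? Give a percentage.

(δV/V)² = (2·δr/r)² + (1·δh/h)²
  r term: (2×0.0996)² = 0.0397
  h term: (1×0.0713)² = 0.00508
Total = 0.0448. Share from h = 0.00508/0.0448 = 0.114.

11.4%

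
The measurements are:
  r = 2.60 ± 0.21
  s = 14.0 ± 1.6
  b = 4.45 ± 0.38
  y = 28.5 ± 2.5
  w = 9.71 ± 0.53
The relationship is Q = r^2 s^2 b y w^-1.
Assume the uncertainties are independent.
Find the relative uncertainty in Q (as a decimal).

Relative error in a monomial: (δQ/Q)² = Σ (nᵢ · δxᵢ/xᵢ)².
  (2·δr/r)² = (2×0.0808)² = 0.0261;  (2·δs/s)² = (2×0.114)² = 0.0522;  (1·δb/b)² = (1×0.0854)² = 0.00729;  (1·δy/y)² = (1×0.0877)² = 0.00769;  (-1·δw/w)² = (-1×0.0546)² = 0.00298
δQ/Q = √(0.0963) = 0.310

0.310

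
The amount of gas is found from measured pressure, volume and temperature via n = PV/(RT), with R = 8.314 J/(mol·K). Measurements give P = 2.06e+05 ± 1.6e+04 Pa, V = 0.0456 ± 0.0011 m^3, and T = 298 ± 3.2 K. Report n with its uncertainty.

3.79 ± 0.311 mol

Products/powers → add relative errors in quadrature, weighted by exponent:
  (1·δP/P)² = (1×0.0777)² = 0.00603;  (1·δV/V)² = (1×0.0241)² = 0.000582;  (-1·δT/T)² = (-1×0.0107)² = 0.000115
δn/n = √(0.00673) = 0.0820
n = 3.79 mol, so δn = 0.0820 × 3.79 = 0.311 mol.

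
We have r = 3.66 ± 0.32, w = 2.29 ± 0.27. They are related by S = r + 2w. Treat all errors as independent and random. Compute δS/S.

0.0762

S is a linear combination, so absolute uncertainties add in quadrature:
  (δr)² = 0.102;  (2·δw)² = 0.292
δS = √(0.394) = 0.628
S = 8.24, so δS/S = 0.628/8.24 = 0.0762.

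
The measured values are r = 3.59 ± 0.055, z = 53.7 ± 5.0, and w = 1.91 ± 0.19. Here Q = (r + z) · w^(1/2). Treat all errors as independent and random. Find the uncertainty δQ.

Let u = r + z = 57.3. δu = √(δr² + δz²) = √(0.00302 + 25.0) = 5.00, so δu/u = 0.0873.
Q is then a monomial in u, w:
δQ/Q = √((δu/u)² + (½·δw/w)²) = √(0.00762 + 0.00247) = 0.100
Q = 79.2, so δQ = 0.100 × 79.2 = 7.95.

7.95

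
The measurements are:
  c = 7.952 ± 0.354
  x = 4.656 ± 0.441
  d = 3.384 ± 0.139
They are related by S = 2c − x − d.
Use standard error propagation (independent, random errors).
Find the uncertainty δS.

For a sum/difference, combine absolute errors in quadrature:
  (2·δc)² = 0.501;  (δx)² = 0.194;  (δd)² = 0.0193
δS = √(0.715) = 0.846

0.846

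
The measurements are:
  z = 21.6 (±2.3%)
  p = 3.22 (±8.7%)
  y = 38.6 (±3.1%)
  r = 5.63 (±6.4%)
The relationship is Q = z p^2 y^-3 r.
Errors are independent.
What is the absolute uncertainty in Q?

For a monomial Q ∝ z, p^2, y^-3, r, fractional errors add in quadrature:
  (1·δz/z)² = (1×0.0230)² = 0.000529;  (2·δp/p)² = (2×0.0870)² = 0.0303;  (-3·δy/y)² = (-3×0.0310)² = 0.00865;  (1·δr/r)² = (1×0.0640)² = 0.00410
δQ/Q = √(0.0435) = 0.209
Q = 0.0219, so δQ = 0.209 × 0.0219 = 0.00458.

0.00458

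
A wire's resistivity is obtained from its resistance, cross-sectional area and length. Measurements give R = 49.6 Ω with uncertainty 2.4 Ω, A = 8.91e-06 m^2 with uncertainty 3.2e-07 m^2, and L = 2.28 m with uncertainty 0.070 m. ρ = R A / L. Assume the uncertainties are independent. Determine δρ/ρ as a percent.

Products/powers → add relative errors in quadrature, weighted by exponent:
  (1·δR/R)² = (1×0.0484)² = 0.00234;  (1·δA/A)² = (1×0.0359)² = 0.00129;  (-1·δL/L)² = (-1×0.0307)² = 0.000943
δρ/ρ = √(0.00457) = 0.0676

6.76%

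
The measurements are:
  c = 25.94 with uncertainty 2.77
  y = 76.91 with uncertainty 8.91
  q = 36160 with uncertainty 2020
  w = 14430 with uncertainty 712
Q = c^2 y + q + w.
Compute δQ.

12800

Let p = c^2·y = 51750. δp/p = √((2·δc/c)² + (1·δy/y)²) = √(0.0456 + 0.0134) = 0.243, so δp = 12600.
Q = p + q + w: δQ = √(δp² + δq² + δw²) = √(1.58e+08 + 4.08e+06 + 5.07e+05) = 12800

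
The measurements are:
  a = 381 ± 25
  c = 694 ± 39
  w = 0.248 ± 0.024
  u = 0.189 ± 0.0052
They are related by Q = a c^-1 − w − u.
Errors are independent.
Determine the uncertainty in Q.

Let p = a·c^-1 = 0.549. δp/p = √((1·δa/a)² + (-1·δc/c)²) = √(0.00431 + 0.00316) = 0.0864, so δp = 0.0474.
Q = p − w − u: δQ = √(δp² + δw² + δu²) = √(0.00225 + 0.000576 + 2.7e-05) = 0.0534

0.0534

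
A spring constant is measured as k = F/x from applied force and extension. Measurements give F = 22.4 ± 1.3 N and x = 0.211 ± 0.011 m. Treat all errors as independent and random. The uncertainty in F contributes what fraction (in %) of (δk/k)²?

(δk/k)² = (1·δF/F)² + (-1·δx/x)²
  F term: (1×0.0580)² = 0.00337
  x term: (-1×0.0521)² = 0.00272
Total = 0.00609. Share from F = 0.00337/0.00609 = 0.553.

55.3%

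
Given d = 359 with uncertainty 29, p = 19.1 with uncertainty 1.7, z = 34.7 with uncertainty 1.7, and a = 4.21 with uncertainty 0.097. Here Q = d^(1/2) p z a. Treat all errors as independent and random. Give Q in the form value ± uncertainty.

Each factor contributes (exponent × relative error)² to (δQ/Q)²:
  (½·δd/d)² = (0.5×0.0808)² = 0.00163;  (1·δp/p)² = (1×0.0890)² = 0.00792;  (1·δz/z)² = (1×0.0490)² = 0.00240;  (1·δa/a)² = (1×0.0230)² = 0.000531
δQ/Q = √(0.0125) = 0.112
Q = 52900, so δQ = 0.112 × 52900 = 5910.

52900 ± 5910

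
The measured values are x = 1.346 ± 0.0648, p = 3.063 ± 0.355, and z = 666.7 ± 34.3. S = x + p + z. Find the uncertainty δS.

Sums and differences: (δS)² = Σ (cᵢ δxᵢ)².
  (δx)² = 0.00420;  (δp)² = 0.126;  (δz)² = 1180
δS = √(1180) = 34.3

34.3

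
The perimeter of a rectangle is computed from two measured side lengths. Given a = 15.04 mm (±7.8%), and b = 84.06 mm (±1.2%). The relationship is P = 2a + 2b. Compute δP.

3.09 mm

Each term contributes (cᵢ δxᵢ)² to (δP)²:
  (2·δa)² = 5.50;  (2·δb)² = 4.07
δP = √(9.57) = 3.09 mm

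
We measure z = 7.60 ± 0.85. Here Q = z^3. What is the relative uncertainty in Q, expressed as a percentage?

Each factor contributes (exponent × relative error)² to (δQ/Q)²:
  (3·δz/z)² = (3×0.112)² = 0.113
δQ/Q = √(0.113) = 0.336

33.6%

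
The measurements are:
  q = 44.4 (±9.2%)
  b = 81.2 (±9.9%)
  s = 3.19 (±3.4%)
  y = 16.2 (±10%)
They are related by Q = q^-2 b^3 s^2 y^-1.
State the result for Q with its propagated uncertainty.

Relative error in a monomial: (δQ/Q)² = Σ (nᵢ · δxᵢ/xᵢ)².
  (-2·δq/q)² = (-2×0.0920)² = 0.0339;  (3·δb/b)² = (3×0.0990)² = 0.0882;  (2·δs/s)² = (2×0.0340)² = 0.00462;  (-1·δy/y)² = (-1×0.100)² = 0.0100
δQ/Q = √(0.137) = 0.370
Q = 171, so δQ = 0.370 × 171 = 63.1.

171 ± 63.1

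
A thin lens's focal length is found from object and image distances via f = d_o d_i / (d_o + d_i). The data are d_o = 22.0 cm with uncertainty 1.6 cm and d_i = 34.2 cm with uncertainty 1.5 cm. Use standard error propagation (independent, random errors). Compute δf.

0.636 cm

∂f/∂d_o = (d_i/(d_o+d_i))² = 0.370;  ∂f/∂d_i = (d_o/(d_o+d_i))² = 0.153
δf = √((∂f/∂d_o · δd_o)² + (∂f/∂d_i · δd_i)²) = √(0.351 + 0.0528) = 0.636 cm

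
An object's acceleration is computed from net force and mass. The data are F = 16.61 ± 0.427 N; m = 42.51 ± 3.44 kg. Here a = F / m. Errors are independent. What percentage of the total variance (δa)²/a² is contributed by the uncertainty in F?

9.17%

(δa/a)² = (1·δF/F)² + (-1·δm/m)²
  F term: (1×0.0257)² = 0.000661
  m term: (-1×0.0809)² = 0.00655
Total = 0.00721. Share from F = 0.000661/0.00721 = 0.0917.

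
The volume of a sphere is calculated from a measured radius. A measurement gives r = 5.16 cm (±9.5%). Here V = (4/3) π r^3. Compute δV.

V ∝ r^3, so δV/V = |3| · δr/r = 3 × 0.0950 = 0.285.
V = 575 cm^3, so δV = 0.285 × 575 = 164 cm^3.

164 cm^3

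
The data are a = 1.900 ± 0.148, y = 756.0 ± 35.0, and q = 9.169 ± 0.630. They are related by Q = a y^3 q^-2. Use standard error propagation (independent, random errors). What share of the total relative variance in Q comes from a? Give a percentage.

13.7%

(δQ/Q)² = (1·δa/a)² + (3·δy/y)² + (-2·δq/q)²
  a term: (1×0.0779)² = 0.00607
  y term: (3×0.0463)² = 0.0193
  q term: (-2×0.0687)² = 0.0189
Total = 0.0442. Share from a = 0.00607/0.0442 = 0.137.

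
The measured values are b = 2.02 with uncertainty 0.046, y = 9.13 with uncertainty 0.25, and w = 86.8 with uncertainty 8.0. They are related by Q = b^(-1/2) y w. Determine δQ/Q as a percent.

Q is a product of powers, so relative uncertainties combine in quadrature:
  (−½·δb/b)² = (-0.5×0.0228)² = 0.000130;  (1·δy/y)² = (1×0.0274)² = 0.000750;  (1·δw/w)² = (1×0.0922)² = 0.00849
δQ/Q = √(0.00937) = 0.0968

9.68%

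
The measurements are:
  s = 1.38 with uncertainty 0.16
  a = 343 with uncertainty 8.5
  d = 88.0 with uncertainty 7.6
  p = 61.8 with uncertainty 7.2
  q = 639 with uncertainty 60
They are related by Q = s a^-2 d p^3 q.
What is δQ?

Relative error in a monomial: (δQ/Q)² = Σ (nᵢ · δxᵢ/xᵢ)².
  (1·δs/s)² = (1×0.116)² = 0.0134;  (-2·δa/a)² = (-2×0.0248)² = 0.00246;  (1·δd/d)² = (1×0.0864)² = 0.00746;  (3·δp/p)² = (3×0.117)² = 0.122;  (1·δq/q)² = (1×0.0939)² = 0.00882
δQ/Q = √(0.154) = 0.393
Q = 1.56e+05, so δQ = 0.393 × 1.56e+05 = 61200.

61200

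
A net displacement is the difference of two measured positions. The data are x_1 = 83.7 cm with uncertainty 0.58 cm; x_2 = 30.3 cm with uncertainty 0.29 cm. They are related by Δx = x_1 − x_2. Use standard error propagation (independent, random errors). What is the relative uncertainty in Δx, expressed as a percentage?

Absolute uncertainties add in quadrature for a linear combination:
  (δx_1)² = 0.336;  (δx_2)² = 0.0841
δΔx = √(0.420) = 0.648 cm
Δx = 53.4 cm, so δΔx/Δx = 0.648/53.4 = 0.0121.

1.21%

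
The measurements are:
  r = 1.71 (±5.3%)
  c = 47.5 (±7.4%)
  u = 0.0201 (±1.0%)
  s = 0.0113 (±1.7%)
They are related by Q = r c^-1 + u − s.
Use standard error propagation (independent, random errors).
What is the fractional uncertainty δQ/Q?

0.0734

Let p = r·c^-1 = 0.0360. δp/p = √((1·δr/r)² + (-1·δc/c)²) = √(0.00281 + 0.00548) = 0.0910, so δp = 0.00328.
Q = p + u − s: δQ = √(δp² + δu² + δs²) = √(1.07e-05 + 4.04e-08 + 3.69e-08) = 0.00329
Q = 0.0448, so δQ/Q = 0.00329/0.0448 = 0.0734.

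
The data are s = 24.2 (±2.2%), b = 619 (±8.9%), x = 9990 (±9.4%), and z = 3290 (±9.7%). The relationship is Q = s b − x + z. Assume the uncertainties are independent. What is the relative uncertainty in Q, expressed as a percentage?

20.5%

Let p = s·b = 15000. δp/p = √((1·δs/s)² + (1·δb/b)²) = √(0.000484 + 0.00792) = 0.0917, so δp = 1370.
Q = p − x + z: δQ = √(δp² + δx² + δz²) = √(1.89e+06 + 8.82e+05 + 1.02e+05) = 1690
Q = 8280, so δQ/Q = 1690/8280 = 0.205.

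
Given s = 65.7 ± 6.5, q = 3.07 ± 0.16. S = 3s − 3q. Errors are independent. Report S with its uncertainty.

188 ± 19.5

Absolute uncertainties add in quadrature for a linear combination:
  (3·δs)² = 380;  (3·δq)² = 0.230
δS = √(380) = 19.5
S = 188.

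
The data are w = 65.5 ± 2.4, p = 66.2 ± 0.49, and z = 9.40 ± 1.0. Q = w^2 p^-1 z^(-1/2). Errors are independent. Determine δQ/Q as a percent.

Relative error in a monomial: (δQ/Q)² = Σ (nᵢ · δxᵢ/xᵢ)².
  (2·δw/w)² = (2×0.0366)² = 0.00537;  (-1·δp/p)² = (-1×0.00740)² = 5.48e-05;  (−½·δz/z)² = (-0.5×0.106)² = 0.00283
δQ/Q = √(0.00825) = 0.0909

9.09%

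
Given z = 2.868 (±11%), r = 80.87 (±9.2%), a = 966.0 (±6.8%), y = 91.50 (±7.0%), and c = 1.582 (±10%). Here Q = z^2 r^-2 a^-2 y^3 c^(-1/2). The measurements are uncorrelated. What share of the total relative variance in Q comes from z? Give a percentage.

32.8%

(δQ/Q)² = (2·δz/z)² + (-2·δr/r)² + (-2·δa/a)² + (3·δy/y)² + (−½·δc/c)²
  z term: (2×0.110)² = 0.0484
  r term: (-2×0.0920)² = 0.0339
  a term: (-2×0.0680)² = 0.0185
  y term: (3×0.0700)² = 0.0441
  c term: (-0.5×0.100)² = 0.00250
Total = 0.147. Share from z = 0.0484/0.147 = 0.328.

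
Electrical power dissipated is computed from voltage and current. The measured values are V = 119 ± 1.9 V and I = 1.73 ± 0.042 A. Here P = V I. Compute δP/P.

Relative error in a monomial: (δP/P)² = Σ (nᵢ · δxᵢ/xᵢ)².
  (1·δV/V)² = (1×0.0160)² = 0.000255;  (1·δI/I)² = (1×0.0243)² = 0.000589
δP/P = √(0.000844) = 0.0291

0.0291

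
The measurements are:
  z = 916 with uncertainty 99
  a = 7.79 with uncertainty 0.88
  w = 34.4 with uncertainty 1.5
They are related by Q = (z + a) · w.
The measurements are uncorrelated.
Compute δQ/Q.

0.116

Let u = z + a = 924. δu = √(δz² + δa²) = √(9800 + 0.774) = 99.0, so δu/u = 0.107.
Q is then a monomial in u, w:
δQ/Q = √((δu/u)² + (1·δw/w)²) = √(0.0115 + 0.00190) = 0.116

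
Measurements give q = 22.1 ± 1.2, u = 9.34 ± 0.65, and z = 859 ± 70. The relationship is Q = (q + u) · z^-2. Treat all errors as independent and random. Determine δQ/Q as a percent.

16.9%

Let w = q + u = 31.4. δw = √(δq² + δu²) = √(1.44 + 0.423) = 1.36, so δw/w = 0.0434.
Q is then a monomial in w, z:
δQ/Q = √((δw/w)² + (-2·δz/z)²) = √(0.00188 + 0.0266) = 0.169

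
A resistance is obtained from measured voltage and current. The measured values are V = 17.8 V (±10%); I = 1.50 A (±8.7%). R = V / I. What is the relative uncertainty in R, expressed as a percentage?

13.3%

R is a product of powers, so relative uncertainties combine in quadrature:
  (1·δV/V)² = (1×0.100)² = 0.0100;  (-1·δI/I)² = (-1×0.0870)² = 0.00757
δR/R = √(0.0176) = 0.133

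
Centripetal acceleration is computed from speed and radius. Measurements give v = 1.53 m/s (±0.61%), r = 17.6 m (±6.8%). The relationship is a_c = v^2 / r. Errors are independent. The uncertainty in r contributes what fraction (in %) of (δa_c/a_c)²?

(δa_c/a_c)² = (2·δv/v)² + (-1·δr/r)²
  v term: (2×0.00610)² = 0.000149
  r term: (-1×0.0680)² = 0.00462
Total = 0.00477. Share from r = 0.00462/0.00477 = 0.969.

96.9%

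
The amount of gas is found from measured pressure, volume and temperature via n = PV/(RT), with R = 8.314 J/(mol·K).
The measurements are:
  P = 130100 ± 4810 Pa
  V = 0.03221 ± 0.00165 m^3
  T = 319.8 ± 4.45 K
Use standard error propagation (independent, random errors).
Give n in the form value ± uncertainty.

1.576 ± 0.102 mol

Each factor contributes (exponent × relative error)² to (δn/n)²:
  (1·δP/P)² = (1×0.0370)² = 0.00137;  (1·δV/V)² = (1×0.0512)² = 0.00262;  (-1·δT/T)² = (-1×0.0139)² = 0.000194
δn/n = √(0.00418) = 0.0647
n = 1.576 mol, so δn = 0.0647 × 1.576 = 0.102 mol.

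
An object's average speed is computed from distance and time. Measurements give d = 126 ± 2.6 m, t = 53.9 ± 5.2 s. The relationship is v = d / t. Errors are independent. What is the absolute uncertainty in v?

v is a product of powers, so relative uncertainties combine in quadrature:
  (1·δd/d)² = (1×0.0206)² = 0.000426;  (-1·δt/t)² = (-1×0.0965)² = 0.00931
δv/v = √(0.00973) = 0.0987
v = 2.34 m/s, so δv = 0.0987 × 2.34 = 0.231 m/s.

0.231 m/s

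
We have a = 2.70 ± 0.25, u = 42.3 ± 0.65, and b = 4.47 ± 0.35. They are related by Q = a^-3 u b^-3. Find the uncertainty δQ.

Products/powers → add relative errors in quadrature, weighted by exponent:
  (-3·δa/a)² = (-3×0.0926)² = 0.0772;  (1·δu/u)² = (1×0.0154)² = 0.000236;  (-3·δb/b)² = (-3×0.0783)² = 0.0552
δQ/Q = √(0.133) = 0.364
Q = 0.0241, so δQ = 0.364 × 0.0241 = 0.00876.

0.00876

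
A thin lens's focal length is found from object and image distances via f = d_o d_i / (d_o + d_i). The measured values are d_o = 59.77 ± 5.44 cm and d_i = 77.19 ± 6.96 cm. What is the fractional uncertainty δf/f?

0.0647

∂f/∂d_o = (d_i/(d_o+d_i))² = 0.318;  ∂f/∂d_i = (d_o/(d_o+d_i))² = 0.190
δf = √((∂f/∂d_o · δd_o)² + (∂f/∂d_i · δd_i)²) = √(2.99 + 1.76) = 2.18 cm
f = 33.69 cm, so δf/f = 2.18/33.69 = 0.0647.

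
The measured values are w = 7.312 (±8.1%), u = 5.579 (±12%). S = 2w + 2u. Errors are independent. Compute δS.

1.79

Sums and differences: (δS)² = Σ (cᵢ δxᵢ)².
  (2·δw)² = 1.40;  (2·δu)² = 1.79
δS = √(3.20) = 1.79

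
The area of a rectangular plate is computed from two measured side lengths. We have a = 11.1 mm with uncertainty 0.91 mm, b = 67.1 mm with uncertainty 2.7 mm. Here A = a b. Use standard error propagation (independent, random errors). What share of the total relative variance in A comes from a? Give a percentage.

80.6%

(δA/A)² = (1·δa/a)² + (1·δb/b)²
  a term: (1×0.0820)² = 0.00672
  b term: (1×0.0402)² = 0.00162
Total = 0.00834. Share from a = 0.00672/0.00834 = 0.806.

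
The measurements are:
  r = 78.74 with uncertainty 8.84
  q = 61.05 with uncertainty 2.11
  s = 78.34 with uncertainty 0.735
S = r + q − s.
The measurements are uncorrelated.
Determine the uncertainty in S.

9.12

Each term contributes (cᵢ δxᵢ)² to (δS)²:
  (δr)² = 78.1;  (δq)² = 4.45;  (δs)² = 0.540
δS = √(83.1) = 9.12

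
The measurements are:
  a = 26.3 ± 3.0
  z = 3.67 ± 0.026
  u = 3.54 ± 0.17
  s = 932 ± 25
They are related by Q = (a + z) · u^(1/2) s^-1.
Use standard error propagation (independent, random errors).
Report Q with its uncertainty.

Let w = a + z = 30.0. δw = √(δa² + δz²) = √(9.00 + 0.000676) = 3.00, so δw/w = 0.100.
Q is then a monomial in w, u, s:
δQ/Q = √((δw/w)² + (½·δu/u)² + (-1·δs/s)²) = √(0.0100 + 0.000577 + 0.000720) = 0.106
Q = 0.0605, so δQ = 0.106 × 0.0605 = 0.00644.

0.0605 ± 0.00644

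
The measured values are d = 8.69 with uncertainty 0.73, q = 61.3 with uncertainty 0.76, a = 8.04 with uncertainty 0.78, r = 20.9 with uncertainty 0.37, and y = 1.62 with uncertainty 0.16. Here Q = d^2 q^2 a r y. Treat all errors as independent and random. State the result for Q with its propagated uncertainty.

Relative error in a monomial: (δQ/Q)² = Σ (nᵢ · δxᵢ/xᵢ)².
  (2·δd/d)² = (2×0.0840)² = 0.0282;  (2·δq/q)² = (2×0.0124)² = 0.000615;  (1·δa/a)² = (1×0.0970)² = 0.00941;  (1·δr/r)² = (1×0.0177)² = 0.000313;  (1·δy/y)² = (1×0.0988)² = 0.00975
δQ/Q = √(0.0483) = 0.220
Q = 7.72e+07, so δQ = 0.220 × 7.72e+07 = 1.7e+07.

(7.72 ± 1.70) × 10^7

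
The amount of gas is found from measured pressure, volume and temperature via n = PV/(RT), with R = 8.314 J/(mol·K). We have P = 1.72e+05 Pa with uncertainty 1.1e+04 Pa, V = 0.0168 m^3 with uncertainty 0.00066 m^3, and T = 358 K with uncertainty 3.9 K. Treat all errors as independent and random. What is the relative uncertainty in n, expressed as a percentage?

Relative error in a monomial: (δn/n)² = Σ (nᵢ · δxᵢ/xᵢ)².
  (1·δP/P)² = (1×0.0640)² = 0.00409;  (1·δV/V)² = (1×0.0393)² = 0.00154;  (-1·δT/T)² = (-1×0.0109)² = 0.000119
δn/n = √(0.00575) = 0.0758

7.58%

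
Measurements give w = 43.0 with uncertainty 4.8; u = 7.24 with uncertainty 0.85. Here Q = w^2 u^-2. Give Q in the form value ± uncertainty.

35.3 ± 11.4

For a monomial Q ∝ w^2, u^-2, fractional errors add in quadrature:
  (2·δw/w)² = (2×0.112)² = 0.0498;  (-2·δu/u)² = (-2×0.117)² = 0.0551
δQ/Q = √(0.105) = 0.324
Q = 35.3, so δQ = 0.324 × 35.3 = 11.4.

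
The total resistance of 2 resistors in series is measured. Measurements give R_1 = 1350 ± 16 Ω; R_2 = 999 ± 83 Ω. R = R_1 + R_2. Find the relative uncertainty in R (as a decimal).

Absolute uncertainties add in quadrature for a linear combination:
  (δR_1)² = 256;  (δR_2)² = 6890
δR = √(7140) = 84.5 Ω
R = 2350 Ω, so δR/R = 84.5/2350 = 0.0360.

0.0360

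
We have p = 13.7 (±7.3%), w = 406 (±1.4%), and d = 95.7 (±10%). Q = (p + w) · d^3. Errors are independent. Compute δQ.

1.1e+08

Let u = p + w = 420. δu = √(δp² + δw²) = √(1.00 + 32.3) = 5.77, so δu/u = 0.0138.
Q is then a monomial in u, d:
δQ/Q = √((δu/u)² + (3·δd/d)²) = √(0.000189 + 0.0900) = 0.300
Q = 3.68e+08, so δQ = 0.300 × 3.68e+08 = 1.1e+08.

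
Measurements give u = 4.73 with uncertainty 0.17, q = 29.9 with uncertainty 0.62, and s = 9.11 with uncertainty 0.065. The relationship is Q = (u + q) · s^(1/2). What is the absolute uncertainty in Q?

Let w = u + q = 34.6. δw = √(δu² + δq²) = √(0.0289 + 0.384) = 0.643, so δw/w = 0.0186.
Q is then a monomial in w, s:
δQ/Q = √((δw/w)² + (½·δs/s)²) = √(0.000345 + 1.27e-05) = 0.0189
Q = 105, so δQ = 0.0189 × 105 = 1.98.

1.98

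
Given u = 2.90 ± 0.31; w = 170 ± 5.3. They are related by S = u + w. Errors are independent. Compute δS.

5.31

Each term contributes (cᵢ δxᵢ)² to (δS)²:
  (δu)² = 0.0961;  (δw)² = 28.1
δS = √(28.2) = 5.31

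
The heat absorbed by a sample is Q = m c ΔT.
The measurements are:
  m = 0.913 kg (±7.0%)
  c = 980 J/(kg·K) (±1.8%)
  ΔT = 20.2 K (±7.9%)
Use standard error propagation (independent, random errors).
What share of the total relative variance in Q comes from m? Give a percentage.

(δQ/Q)² = (1·δm/m)² + (1·δc/c)² + (1·δΔT/ΔT)²
  m term: (1×0.0700)² = 0.00490
  c term: (1×0.0180)² = 0.000324
  ΔT term: (1×0.0790)² = 0.00624
Total = 0.0115. Share from m = 0.00490/0.0115 = 0.427.

42.7%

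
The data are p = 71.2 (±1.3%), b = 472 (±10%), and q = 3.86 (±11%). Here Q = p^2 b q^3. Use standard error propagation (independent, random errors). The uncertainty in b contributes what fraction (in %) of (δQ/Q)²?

8.36%

(δQ/Q)² = (2·δp/p)² + (1·δb/b)² + (3·δq/q)²
  p term: (2×0.0130)² = 0.000676
  b term: (1×0.100)² = 0.0100
  q term: (3×0.110)² = 0.109
Total = 0.120. Share from b = 0.0100/0.120 = 0.0836.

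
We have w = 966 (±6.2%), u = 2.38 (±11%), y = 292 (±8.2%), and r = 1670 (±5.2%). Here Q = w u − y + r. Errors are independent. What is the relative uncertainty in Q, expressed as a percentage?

8.27%

Let p = w·u = 2300. δp/p = √((1·δw/w)² + (1·δu/u)²) = √(0.00384 + 0.0121) = 0.126, so δp = 290.
Q = p − y + r: δQ = √(δp² + δy² + δr²) = √(84300 + 573 + 7540) = 304
Q = 3680, so δQ/Q = 304/3680 = 0.0827.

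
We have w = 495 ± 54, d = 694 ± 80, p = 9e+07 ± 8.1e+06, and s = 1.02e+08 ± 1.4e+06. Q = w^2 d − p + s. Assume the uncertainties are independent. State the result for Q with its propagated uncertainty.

Let h = w^2·d = 1.7e+08. δh/h = √((2·δw/w)² + (1·δd/d)²) = √(0.0476 + 0.0133) = 0.247, so δh = 4.2e+07.
Q = h − p + s: δQ = √(δh² + δp² + δs²) = √(1.76e+15 + 6.56e+13 + 1.96e+12) = 4.28e+07
Q = 1.82e+08.

(1.82 ± 0.428) × 10^8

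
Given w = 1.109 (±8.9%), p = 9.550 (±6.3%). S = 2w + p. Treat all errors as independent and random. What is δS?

0.633

S is a linear combination, so absolute uncertainties add in quadrature:
  (2·δw)² = 0.0390;  (δp)² = 0.362
δS = √(0.401) = 0.633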